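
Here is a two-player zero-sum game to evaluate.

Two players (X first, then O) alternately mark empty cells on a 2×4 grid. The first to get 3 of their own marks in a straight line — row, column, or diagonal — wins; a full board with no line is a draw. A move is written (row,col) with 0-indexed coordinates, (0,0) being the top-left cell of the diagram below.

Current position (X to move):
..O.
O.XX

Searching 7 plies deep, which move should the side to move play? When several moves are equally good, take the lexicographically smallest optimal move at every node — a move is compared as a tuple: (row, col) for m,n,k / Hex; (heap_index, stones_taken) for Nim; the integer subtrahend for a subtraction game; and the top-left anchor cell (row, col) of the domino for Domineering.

X's best at [..O./O.XX]: (1,1)

p1 X@[..O./O.XX]: (0,0)[X.O./O.XX]+0 (0,1)[.XO./O.XX]+0 (0,3)[..OX/O.XX]+0 (1,1)[..O./OXXX]+1*
p2 O@[..O./OXXX] terminal -1; root [..O./O.XX] d7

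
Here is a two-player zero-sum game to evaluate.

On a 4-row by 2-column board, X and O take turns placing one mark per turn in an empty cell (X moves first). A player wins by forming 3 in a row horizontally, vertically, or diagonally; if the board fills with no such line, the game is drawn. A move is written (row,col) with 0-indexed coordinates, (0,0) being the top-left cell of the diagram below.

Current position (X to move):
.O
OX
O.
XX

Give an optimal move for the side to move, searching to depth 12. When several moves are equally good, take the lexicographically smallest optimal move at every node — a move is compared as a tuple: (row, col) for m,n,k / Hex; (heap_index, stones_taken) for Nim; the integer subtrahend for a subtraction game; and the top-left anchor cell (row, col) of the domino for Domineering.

p1 X@[.O/OX/O./XX]: (0,0)[XO/OX/O./XX]+0 (2,1)[.O/OX/OX/XX]+1*
p2 O@[.O/OX/OX/XX] terminal -1; root [.O/OX/O./XX] d12

X's best at [.O/OX/O./XX]: (2,1)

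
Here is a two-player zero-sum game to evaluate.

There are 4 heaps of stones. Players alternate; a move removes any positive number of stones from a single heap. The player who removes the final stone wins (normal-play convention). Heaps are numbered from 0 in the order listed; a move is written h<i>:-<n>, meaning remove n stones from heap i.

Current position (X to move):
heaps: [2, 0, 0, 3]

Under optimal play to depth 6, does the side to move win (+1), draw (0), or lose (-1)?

value((2,0,0,3), X) = +1

ply 1, X at (2,0,0,3) | h0:-1=-1→(1,0,0,3); h0:-2=-1→(0,0,0,3); h3:-1=+1→(2,0,0,2)*; h3:-2=-1→(2,0,0,1); h3:-3=-1→(2,0,0,0)
ply 2, O at (2,0,0,2) | h0:-1=-1→(1,0,0,2)*; h0:-2=-1→(0,0,0,2); h3:-1=-1→(2,0,0,1); h3:-2=-1→(2,0,0,0)
ply 3, X at (1,0,0,2) | h0:-1=-1→(0,0,0,2); h3:-1=+1→(1,0,0,1)*; h3:-2=-1→(1,0,0,0)
ply 4, O at (1,0,0,1) | h0:-1=-1→(0,0,0,1)*; h3:-1=-1→(1,0,0,0)
ply 5, X at (0,0,0,1) | h3:-1=+1→(0,0,0,0)*
ply 6: (0,0,0,0) is terminal -1 (O); from (2,0,0,3) depth 6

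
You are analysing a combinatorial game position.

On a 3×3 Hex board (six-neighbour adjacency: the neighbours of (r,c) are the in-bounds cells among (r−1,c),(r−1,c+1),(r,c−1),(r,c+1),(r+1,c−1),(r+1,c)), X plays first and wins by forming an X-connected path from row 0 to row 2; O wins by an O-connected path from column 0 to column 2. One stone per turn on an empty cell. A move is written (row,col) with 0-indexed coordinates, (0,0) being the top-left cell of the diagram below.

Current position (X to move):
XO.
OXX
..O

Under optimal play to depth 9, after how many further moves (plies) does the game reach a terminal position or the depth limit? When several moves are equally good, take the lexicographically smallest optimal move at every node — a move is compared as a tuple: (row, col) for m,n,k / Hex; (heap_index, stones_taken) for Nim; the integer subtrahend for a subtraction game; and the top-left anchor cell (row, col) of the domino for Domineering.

PV length from [XO./OXX/..O]: 3 plies

p1 X@[XO./OXX/..O]: (0,2)[XOX/OXX/..O]+1* (2,0)[XO./OXX/X.O]-1 (2,1)[XO./OXX/.XO]-1
p2 O@[XOX/OXX/..O]: (2,0)[XOX/OXX/O.O]-1* (2,1)[XOX/OXX/.OO]-1
p3 X@[XOX/OXX/O.O]: (2,1)[XOX/OXX/OXO]+1*
p4 O@[XOX/OXX/OXO] terminal -1; root [XO./OXX/..O] d9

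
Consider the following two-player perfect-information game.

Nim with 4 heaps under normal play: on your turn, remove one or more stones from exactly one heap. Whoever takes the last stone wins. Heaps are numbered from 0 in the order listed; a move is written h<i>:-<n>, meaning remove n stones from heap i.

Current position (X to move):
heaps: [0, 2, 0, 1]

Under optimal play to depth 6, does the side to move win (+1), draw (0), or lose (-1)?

[(0,2,0,1)] X move#1: h1:-1:+1/(0,1,0,1)*, h1:-2:-1/(0,0,0,1), h3:-1:-1/(0,2,0,0)
[(0,1,0,1)] O move#2: h1:-1:-1/(0,0,0,1)*, h3:-1:-1/(0,1,0,0)
[(0,0,0,1)] X move#3: h3:-1:+1/(0,0,0,0)*
[(0,0,0,0)] end (terminal -1, O#4); searched (0,2,0,1) to 6

value((0,2,0,1), X) = +1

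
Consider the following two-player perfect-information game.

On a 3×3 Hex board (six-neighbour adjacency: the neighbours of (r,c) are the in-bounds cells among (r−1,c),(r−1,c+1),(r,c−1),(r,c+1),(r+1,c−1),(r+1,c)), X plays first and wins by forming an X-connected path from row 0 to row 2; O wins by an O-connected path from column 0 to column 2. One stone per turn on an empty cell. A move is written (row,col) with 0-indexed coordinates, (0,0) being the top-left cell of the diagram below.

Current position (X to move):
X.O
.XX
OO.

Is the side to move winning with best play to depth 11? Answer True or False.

X winning at [X.O/.XX/OO.]: True

p1 X@[X.O/.XX/OO.]: (0,1)[XXO/.XX/OO.]-1 (1,0)[X.O/XXX/OO.]-1 (2,2)[X.O/.XX/OOX]+1*
p2 O@[X.O/.XX/OOX]: (0,1)[XOO/.XX/OOX]-1* (1,0)[X.O/OXX/OOX]-1
p3 X@[XOO/.XX/OOX]: (1,0)[XOO/XXX/OOX]+1*
p4 O@[XOO/XXX/OOX] terminal -1; root [X.O/.XX/OO.] d11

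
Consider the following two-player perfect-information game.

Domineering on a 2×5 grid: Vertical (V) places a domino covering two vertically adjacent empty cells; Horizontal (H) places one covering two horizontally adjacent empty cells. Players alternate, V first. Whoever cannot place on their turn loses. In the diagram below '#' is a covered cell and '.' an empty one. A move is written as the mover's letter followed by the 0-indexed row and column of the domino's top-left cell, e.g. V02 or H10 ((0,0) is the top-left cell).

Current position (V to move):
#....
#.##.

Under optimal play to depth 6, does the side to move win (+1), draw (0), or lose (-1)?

[#..../#.##.] V move#1: V01:-1/##.../####.*, V04:-1/#...#/#.###
[##.../####.] H move#2: H02:-1/####./####., H03:+1/##.##/####.*
[##.##/####.] end (terminal -1, V#3); searched #..../#.##. to 6

value(#..../#.##., V) = -1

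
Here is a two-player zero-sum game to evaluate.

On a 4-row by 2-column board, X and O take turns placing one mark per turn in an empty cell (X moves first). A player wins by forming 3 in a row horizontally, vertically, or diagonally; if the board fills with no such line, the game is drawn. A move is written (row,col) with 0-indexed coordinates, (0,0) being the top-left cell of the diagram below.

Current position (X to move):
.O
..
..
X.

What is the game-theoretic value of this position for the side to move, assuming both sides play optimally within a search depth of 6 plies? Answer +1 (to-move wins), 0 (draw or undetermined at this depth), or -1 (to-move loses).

[.O/../../X.] X move#1: (0,0):+0/XO/../../X.*, (1,0):+0/.O/X./../X., (1,1):+0/.O/.X/../X., (2,0):+0/.O/../X./X., (2,1):+0/.O/../.X/X., (3,1):+0/.O/../../XX
[XO/../../X.] O move#2: (1,0):+0/XO/O./../X.*, (1,1):+0/XO/.O/../X., (2,0):+0/XO/../O./X., (2,1):+0/XO/../.O/X., (3,1):+0/XO/../../XO
[XO/O./../X.] X move#3: (1,1):+0/XO/OX/../X.*, (2,0):+0/XO/O./X./X., (2,1):+0/XO/O./.X/X., (3,1):+0/XO/O./../XX
[XO/OX/../X.] O move#4: (2,0):+0/XO/OX/O./X.*, (2,1):+0/XO/OX/.O/X., (3,1):+0/XO/OX/../XO
[XO/OX/O./X.] X move#5: (2,1):+0/XO/OX/OX/X.*, (3,1):+0/XO/OX/O./XX
[XO/OX/OX/X.] O move#6: (3,1):+0/XO/OX/OX/XO*
[XO/OX/OX/XO] end (terminal +0, X#7); searched .O/../../X. to 6

value(.O/../../X., X) = 0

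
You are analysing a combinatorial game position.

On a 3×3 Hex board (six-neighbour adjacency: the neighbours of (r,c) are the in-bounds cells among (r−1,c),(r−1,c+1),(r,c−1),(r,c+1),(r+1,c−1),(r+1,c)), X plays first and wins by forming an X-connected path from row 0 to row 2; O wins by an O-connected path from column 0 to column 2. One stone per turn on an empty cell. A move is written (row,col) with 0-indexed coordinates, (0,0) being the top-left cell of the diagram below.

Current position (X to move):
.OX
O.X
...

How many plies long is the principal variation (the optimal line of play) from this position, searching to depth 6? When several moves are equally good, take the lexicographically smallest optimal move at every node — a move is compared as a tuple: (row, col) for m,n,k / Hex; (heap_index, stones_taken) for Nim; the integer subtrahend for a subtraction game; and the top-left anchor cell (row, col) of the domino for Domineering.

PV length from [.OX/O.X/...]: 5 plies

p1 X@[.OX/O.X/...]: (0,0)[XOX/O.X/...]+1* (1,1)[.OX/OXX/...]+1 (2,0)[.OX/O.X/X..]+1 (2,1)[.OX/O.X/.X.]+1 (2,2)[.OX/O.X/..X]+1
p2 O@[XOX/O.X/...]: (1,1)[XOX/OOX/...]-1* (2,0)[XOX/O.X/O..]-1 (2,1)[XOX/O.X/.O.]-1 (2,2)[XOX/O.X/..O]-1
p3 X@[XOX/OOX/...]: (2,0)[XOX/OOX/X..]+1* (2,1)[XOX/OOX/.X.]+1 (2,2)[XOX/OOX/..X]+1
p4 O@[XOX/OOX/X..]: (2,1)[XOX/OOX/XO.]-1* (2,2)[XOX/OOX/X.O]-1
p5 X@[XOX/OOX/XO.]: (2,2)[XOX/OOX/XOX]+1*
p6 O@[XOX/OOX/XOX] terminal -1; root [.OX/O.X/...] d6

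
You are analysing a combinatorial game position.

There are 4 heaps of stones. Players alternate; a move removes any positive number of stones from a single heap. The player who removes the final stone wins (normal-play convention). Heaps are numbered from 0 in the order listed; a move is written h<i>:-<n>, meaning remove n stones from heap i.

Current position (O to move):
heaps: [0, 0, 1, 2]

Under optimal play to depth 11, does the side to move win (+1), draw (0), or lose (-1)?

value((0,0,1,2), O) = +1

p1 O@[(0,0,1,2)]: h2:-1[(0,0,0,2)]-1 h3:-1[(0,0,1,1)]+1* h3:-2[(0,0,1,0)]-1
p2 X@[(0,0,1,1)]: h2:-1[(0,0,0,1)]-1* h3:-1[(0,0,1,0)]-1
p3 O@[(0,0,0,1)]: h3:-1[(0,0,0,0)]+1*
p4 X@[(0,0,0,0)] terminal -1; root [(0,0,1,2)] d11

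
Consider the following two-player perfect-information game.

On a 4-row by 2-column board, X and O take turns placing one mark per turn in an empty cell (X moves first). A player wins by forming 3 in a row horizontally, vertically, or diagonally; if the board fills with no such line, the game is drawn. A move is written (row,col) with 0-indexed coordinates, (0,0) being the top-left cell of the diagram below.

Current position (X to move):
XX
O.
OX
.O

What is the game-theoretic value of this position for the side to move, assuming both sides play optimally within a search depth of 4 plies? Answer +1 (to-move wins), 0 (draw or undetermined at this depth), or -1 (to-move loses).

p1 X@[XX/O./OX/.O]: (1,1)[XX/OX/OX/.O]+1* (3,0)[XX/O./OX/XO]+0
p2 O@[XX/OX/OX/.O] terminal -1; root [XX/O./OX/.O] d4

value(XX/O./OX/.O, X) = +1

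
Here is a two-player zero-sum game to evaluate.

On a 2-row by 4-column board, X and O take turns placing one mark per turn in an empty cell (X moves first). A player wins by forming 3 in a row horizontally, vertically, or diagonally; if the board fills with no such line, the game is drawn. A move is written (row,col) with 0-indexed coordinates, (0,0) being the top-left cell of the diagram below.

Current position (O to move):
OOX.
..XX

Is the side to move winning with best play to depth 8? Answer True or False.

O winning at [OOX./..XX]: False

p1 O@[OOX./..XX]: (0,3)[OOXO/..XX]-1 (1,0)[OOX./O.XX]-1 (1,1)[OOX./.OXX]+0*
p2 X@[OOX./.OXX]: (0,3)[OOXX/.OXX]+0* (1,0)[OOX./XOXX]+0
p3 O@[OOXX/.OXX]: (1,0)[OOXX/OOXX]+0*
p4 X@[OOXX/OOXX] terminal +0; root [OOX./..XX] d8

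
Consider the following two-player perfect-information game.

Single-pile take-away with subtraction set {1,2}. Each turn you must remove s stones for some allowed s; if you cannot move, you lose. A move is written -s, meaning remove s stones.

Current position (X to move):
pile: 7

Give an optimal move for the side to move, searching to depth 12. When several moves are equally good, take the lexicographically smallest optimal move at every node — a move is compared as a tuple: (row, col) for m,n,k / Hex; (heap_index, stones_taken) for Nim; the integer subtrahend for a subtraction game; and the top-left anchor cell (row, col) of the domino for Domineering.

X's best at [7]: -1

p1 X@[7]: -1[6]+1* -2[5]-1
p2 O@[6]: -1[5]-1* -2[4]-1
p3 X@[5]: -1[4]-1 -2[3]+1*
p4 O@[3]: -1[2]-1* -2[1]-1
p5 X@[2]: -1[1]-1 -2[0]+1*
p6 O@[0] terminal -1; root [7] d12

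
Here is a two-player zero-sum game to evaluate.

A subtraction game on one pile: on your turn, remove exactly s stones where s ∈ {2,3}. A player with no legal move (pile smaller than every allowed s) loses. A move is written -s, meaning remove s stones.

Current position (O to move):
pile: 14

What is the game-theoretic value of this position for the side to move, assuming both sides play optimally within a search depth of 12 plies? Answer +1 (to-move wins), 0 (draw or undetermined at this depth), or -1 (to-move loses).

value(14, O) = +1

[14] O move#1: -2:-1/12, -3:+1/11*
[11] X move#2: -2:-1/9*, -3:-1/8
[9] O move#3: -2:-1/7, -3:+1/6*
[6] X move#4: -2:-1/4*, -3:-1/3
[4] O move#5: -2:-1/2, -3:+1/1*
[1] end (terminal -1, X#6); searched 14 to 12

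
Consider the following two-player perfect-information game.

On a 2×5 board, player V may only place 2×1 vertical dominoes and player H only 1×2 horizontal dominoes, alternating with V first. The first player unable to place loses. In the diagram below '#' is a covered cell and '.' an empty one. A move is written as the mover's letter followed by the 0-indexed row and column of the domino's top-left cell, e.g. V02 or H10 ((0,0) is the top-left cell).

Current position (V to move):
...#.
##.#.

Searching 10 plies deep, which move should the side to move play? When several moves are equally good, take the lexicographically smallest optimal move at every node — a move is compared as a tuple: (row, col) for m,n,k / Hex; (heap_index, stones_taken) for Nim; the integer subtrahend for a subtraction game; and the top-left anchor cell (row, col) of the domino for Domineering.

ply 1, V at ...#./##.#. | V02=+1→..##./####.*; V04=-1→...##/##.##
ply 2, H at ..##./####. | H00=-1→####./####.*
ply 3, V at ####./####. | V04=+1→#####/#####*
ply 4: #####/##### is terminal -1 (H); from ...#./##.#. depth 10

V's best at [...#./##.#.]: V02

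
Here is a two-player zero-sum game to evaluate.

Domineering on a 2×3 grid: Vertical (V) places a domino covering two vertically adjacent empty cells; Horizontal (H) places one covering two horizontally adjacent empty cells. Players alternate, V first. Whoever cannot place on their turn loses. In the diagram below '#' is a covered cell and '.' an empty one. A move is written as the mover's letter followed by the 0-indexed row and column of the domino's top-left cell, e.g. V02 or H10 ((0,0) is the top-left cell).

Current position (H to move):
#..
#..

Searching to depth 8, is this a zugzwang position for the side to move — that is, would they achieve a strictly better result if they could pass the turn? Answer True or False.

zugzwang(#../#.., H) = False

[#../#..] H move#1: H01:+1/###/#..*, H11:+1/#../###
[###/#..] end (terminal -1, V#2); searched #../#.. to 8
if H skipped the turn, V would face:
~ [#../#..] V move#1: V01:+1/##./##.*, V02:+1/#.#/#.#
~ [##./##.] end (terminal -1, H#2); searched #../#.. to 8
compare (H): move=+1 vs pass=-1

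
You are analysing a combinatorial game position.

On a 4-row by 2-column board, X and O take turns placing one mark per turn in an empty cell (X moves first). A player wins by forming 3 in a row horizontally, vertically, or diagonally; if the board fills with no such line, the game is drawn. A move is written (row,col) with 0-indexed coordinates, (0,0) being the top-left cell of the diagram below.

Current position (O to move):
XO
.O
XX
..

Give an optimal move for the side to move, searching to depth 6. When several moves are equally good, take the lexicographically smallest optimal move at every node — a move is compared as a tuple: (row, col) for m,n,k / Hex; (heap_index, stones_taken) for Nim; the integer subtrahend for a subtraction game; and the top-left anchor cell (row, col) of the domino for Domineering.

[XO/.O/XX/..] O move#1: (1,0):+0/XO/OO/XX/..*, (3,0):-1/XO/.O/XX/O., (3,1):-1/XO/.O/XX/.O
[XO/OO/XX/..] X move#2: (3,0):+0/XO/OO/XX/X.*, (3,1):+0/XO/OO/XX/.X
[XO/OO/XX/X.] O move#3: (3,1):+0/XO/OO/XX/XO*
[XO/OO/XX/XO] end (terminal +0, X#4); searched XO/.O/XX/.. to 6

O's best at [XO/.O/XX/..]: (1,0)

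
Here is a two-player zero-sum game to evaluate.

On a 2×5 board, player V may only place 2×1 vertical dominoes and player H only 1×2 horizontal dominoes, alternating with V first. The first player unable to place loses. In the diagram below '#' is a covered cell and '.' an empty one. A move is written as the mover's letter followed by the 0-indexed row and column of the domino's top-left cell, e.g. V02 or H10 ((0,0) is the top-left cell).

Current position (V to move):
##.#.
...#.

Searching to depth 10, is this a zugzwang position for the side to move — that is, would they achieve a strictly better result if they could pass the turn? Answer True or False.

[##.#./...#.] V move#1: V02:+1/####./..##.*, V04:-1/##.##/...##
[####./..##.] H move#2: H10:-1/####./####.*
[####./####.] V move#3: V04:+1/#####/#####*
[#####/#####] end (terminal -1, H#4); searched ##.#./...#. to 10
pass branch (H moves first from the same position):
  | [##.#./...#.] H move#1: H10:-1/##.#./##.#.*, H11:-1/##.#./.###.
  | [##.#./##.#.] V move#2: V02:+1/####./####.*, V04:+1/##.##/##.##
  | [####./####.] end (terminal -1, H#3); searched ##.#./...#. to 10
V moving scores +1; V passing scores +1

zugzwang(##.#./...#., V) = False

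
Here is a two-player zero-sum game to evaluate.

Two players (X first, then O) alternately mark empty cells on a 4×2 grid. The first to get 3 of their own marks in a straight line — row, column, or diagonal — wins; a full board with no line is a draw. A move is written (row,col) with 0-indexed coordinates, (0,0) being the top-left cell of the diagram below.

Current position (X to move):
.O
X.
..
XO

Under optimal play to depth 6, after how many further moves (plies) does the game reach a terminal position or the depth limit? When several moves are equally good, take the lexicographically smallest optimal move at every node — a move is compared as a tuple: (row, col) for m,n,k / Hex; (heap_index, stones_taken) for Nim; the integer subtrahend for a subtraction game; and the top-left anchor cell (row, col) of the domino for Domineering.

PV length from [.O/X./../XO]: 1 ply

[.O/X./../XO] X move#1: (0,0):+0/XO/X./../XO, (1,1):+0/.O/XX/../XO, (2,0):+1/.O/X./X./XO*, (2,1):+0/.O/X./.X/XO
[.O/X./X./XO] end (terminal -1, O#2); searched .O/X./../XO to 6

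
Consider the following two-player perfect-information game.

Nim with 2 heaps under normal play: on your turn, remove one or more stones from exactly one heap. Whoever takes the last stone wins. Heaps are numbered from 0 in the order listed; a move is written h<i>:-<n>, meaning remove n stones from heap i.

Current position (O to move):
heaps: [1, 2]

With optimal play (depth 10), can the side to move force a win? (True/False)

p1 O@[(1,2)]: h0:-1[(0,2)]-1 h1:-1[(1,1)]+1* h1:-2[(1,0)]-1
p2 X@[(1,1)]: h0:-1[(0,1)]-1* h1:-1[(1,0)]-1
p3 O@[(0,1)]: h1:-1[(0,0)]+1*
p4 X@[(0,0)] terminal -1; root [(1,2)] d10

O winning at [(1,2)]: True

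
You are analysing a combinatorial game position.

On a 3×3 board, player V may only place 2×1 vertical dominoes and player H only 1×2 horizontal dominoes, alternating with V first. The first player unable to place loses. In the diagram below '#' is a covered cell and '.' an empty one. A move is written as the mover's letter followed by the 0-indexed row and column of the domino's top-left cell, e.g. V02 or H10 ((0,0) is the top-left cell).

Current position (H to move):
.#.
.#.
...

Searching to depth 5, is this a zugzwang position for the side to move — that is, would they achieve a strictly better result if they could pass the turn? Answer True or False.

zugzwang(.#./.#./..., H) = False

[.#./.#./...] H move#1: H20:-1/.#./.#./##.*, H21:-1/.#./.#./.##
[.#./.#./##.] V move#2: V00:+1/##./##./##.*, V02:+1/.##/.##/##., V12:+1/.#./.##/###
[##./##./##.] end (terminal -1, H#3); searched .#./.#./... to 5
pass branch (V moves first from the same position):
  | [.#./.#./...] V move#1: V00:+1/##./##./...*, V02:+1/.##/.##/..., V10:+1/.#./##./#.., V12:+1/.#./.##/..#
  | [##./##./...] H move#2: H20:-1/##./##./##.*, H21:-1/##./##./.##
  | [##./##./##.] V move#3: V02:+1/###/###/##.*, V12:+1/##./###/###
  | [###/###/##.] end (terminal -1, H#4); searched .#./.#./... to 5
H moving scores -1; H passing scores -1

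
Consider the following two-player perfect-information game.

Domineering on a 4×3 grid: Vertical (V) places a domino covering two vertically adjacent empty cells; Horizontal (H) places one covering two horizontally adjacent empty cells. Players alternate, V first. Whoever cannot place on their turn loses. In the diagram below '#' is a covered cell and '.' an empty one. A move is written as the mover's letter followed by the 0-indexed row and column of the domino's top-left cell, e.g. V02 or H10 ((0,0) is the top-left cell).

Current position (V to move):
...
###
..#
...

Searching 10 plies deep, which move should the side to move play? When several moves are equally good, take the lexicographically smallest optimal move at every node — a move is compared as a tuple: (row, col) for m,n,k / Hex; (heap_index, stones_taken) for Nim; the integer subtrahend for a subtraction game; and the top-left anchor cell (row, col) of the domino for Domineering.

ply 1, V at .../###/..#/... | V20=-1→.../###/#.#/#..; V21=+1→.../###/.##/.#.*
ply 2, H at .../###/.##/.#. | H00=-1→##./###/.##/.#.*; H01=-1→.##/###/.##/.#.
ply 3, V at ##./###/.##/.#. | V20=+1→##./###/###/##.*
ply 4: ##./###/###/##. is terminal -1 (H); from .../###/..#/... depth 10

V's best at [.../###/..#/...]: V21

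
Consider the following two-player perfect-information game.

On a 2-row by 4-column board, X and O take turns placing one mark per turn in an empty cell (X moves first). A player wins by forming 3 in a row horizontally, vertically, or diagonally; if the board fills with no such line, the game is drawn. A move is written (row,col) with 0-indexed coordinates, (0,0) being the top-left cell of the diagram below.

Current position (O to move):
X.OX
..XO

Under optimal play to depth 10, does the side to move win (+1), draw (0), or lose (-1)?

ply 1, O at X.OX/..XO | (0,1)=+0→XOOX/..XO*; (1,0)=+0→X.OX/O.XO; (1,1)=+0→X.OX/.OXO
ply 2, X at XOOX/..XO | (1,0)=+0→XOOX/X.XO*; (1,1)=+0→XOOX/.XXO
ply 3, O at XOOX/X.XO | (1,1)=+0→XOOX/XOXO*
ply 4: XOOX/XOXO is terminal +0 (X); from X.OX/..XO depth 10

value(X.OX/..XO, O) = 0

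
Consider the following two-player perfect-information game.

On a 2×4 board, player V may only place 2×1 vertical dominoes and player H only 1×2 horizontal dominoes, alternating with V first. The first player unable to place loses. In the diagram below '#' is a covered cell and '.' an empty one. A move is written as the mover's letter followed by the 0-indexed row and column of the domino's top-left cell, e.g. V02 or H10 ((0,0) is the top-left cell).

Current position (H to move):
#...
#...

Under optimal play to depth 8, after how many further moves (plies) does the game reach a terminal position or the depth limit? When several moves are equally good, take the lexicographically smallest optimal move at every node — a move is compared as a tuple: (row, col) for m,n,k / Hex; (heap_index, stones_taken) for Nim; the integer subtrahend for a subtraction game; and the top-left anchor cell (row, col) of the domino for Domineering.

[#.../#...] H move#1: H01:+1/###./#...*, H02:+1/#.##/#..., H11:+1/#.../###., H12:+1/#.../#.##
[###./#...] V move#2: V03:-1/####/#..#*
[####/#..#] H move#3: H11:+1/####/####*
[####/####] end (terminal -1, V#4); searched #.../#... to 8

PV length from [#.../#...]: 3 plies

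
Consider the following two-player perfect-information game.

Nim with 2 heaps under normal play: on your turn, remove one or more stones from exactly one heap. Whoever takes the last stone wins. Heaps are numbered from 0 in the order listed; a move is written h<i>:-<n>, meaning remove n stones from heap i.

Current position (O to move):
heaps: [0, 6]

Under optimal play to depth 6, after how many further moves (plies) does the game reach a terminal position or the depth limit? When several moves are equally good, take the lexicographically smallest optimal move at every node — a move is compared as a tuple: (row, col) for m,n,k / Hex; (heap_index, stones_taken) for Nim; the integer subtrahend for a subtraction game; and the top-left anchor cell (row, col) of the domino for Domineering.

[(0,6)] O move#1: h1:-1:-1/(0,5), h1:-2:-1/(0,4), h1:-3:-1/(0,3), h1:-4:-1/(0,2), h1:-5:-1/(0,1), h1:-6:+1/(0,0)*
[(0,0)] end (terminal -1, X#2); searched (0,6) to 6

PV length from [(0,6)]: 1 ply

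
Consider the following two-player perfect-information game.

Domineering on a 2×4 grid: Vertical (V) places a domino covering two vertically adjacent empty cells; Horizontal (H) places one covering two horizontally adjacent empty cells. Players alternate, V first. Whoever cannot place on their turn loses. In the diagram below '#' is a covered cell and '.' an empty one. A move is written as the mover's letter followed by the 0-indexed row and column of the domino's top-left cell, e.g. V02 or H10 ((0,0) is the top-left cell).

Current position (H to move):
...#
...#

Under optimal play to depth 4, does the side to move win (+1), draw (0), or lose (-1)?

ply 1, H at ...#/...# | H00=+1→##.#/...#*; H01=+1→.###/...#; H10=+1→...#/##.#; H11=+1→...#/.###
ply 2, V at ##.#/...# | V02=-1→####/..##*
ply 3, H at ####/..## | H10=+1→####/####*
ply 4: ####/#### is terminal -1 (V); from ...#/...# depth 4

value(...#/...#, H) = +1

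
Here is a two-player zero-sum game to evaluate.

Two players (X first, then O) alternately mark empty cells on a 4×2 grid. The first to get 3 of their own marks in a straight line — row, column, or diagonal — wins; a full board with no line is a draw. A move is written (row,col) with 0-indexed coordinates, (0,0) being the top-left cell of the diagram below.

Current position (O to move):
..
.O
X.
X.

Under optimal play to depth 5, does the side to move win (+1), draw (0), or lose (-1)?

value(../.O/X./X., O) = 0

p1 O@[../.O/X./X.]: (0,0)[O./.O/X./X.]-1 (0,1)[.O/.O/X./X.]-1 (1,0)[../OO/X./X.]+0* (2,1)[../.O/XO/X.]-1 (3,1)[../.O/X./XO]-1
p2 X@[../OO/X./X.]: (0,0)[X./OO/X./X.]-1 (0,1)[.X/OO/X./X.]+0* (2,1)[../OO/XX/X.]+0 (3,1)[../OO/X./XX]+0
p3 O@[.X/OO/X./X.]: (0,0)[OX/OO/X./X.]+0* (2,1)[.X/OO/XO/X.]+0 (3,1)[.X/OO/X./XO]+0
p4 X@[OX/OO/X./X.]: (2,1)[OX/OO/XX/X.]+0* (3,1)[OX/OO/X./XX]+0
p5 O@[OX/OO/XX/X.]: (3,1)[OX/OO/XX/XO]+0*
p6 X@[OX/OO/XX/XO] terminal +0; root [../.O/X./X.] d5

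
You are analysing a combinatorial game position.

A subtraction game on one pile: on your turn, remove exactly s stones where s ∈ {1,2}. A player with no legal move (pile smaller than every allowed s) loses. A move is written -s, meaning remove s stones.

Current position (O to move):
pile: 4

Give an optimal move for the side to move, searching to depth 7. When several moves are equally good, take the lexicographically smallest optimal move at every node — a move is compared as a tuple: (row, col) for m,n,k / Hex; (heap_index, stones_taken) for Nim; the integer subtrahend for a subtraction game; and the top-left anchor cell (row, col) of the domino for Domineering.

O's best at [4]: -1

[4] O move#1: -1:+1/3*, -2:-1/2
[3] X move#2: -1:-1/2*, -2:-1/1
[2] O move#3: -1:-1/1, -2:+1/0*
[0] end (terminal -1, X#4); searched 4 to 7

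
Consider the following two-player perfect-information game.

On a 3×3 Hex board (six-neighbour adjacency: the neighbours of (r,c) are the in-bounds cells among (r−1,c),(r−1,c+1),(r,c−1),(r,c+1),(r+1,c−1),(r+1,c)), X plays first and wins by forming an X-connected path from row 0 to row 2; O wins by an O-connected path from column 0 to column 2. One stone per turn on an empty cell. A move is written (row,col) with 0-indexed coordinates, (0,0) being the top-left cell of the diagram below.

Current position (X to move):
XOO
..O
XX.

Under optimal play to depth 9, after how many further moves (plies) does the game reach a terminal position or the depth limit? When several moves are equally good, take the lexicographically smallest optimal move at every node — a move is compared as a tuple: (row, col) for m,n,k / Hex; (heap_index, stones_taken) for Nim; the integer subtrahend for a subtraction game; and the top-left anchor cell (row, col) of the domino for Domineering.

PV length from [XOO/..O/XX.]: 1 ply

[XOO/..O/XX.] X move#1: (1,0):+1/XOO/X.O/XX.*, (1,1):-1/XOO/.XO/XX., (2,2):-1/XOO/..O/XXX
[XOO/X.O/XX.] end (terminal -1, O#2); searched XOO/..O/XX. to 9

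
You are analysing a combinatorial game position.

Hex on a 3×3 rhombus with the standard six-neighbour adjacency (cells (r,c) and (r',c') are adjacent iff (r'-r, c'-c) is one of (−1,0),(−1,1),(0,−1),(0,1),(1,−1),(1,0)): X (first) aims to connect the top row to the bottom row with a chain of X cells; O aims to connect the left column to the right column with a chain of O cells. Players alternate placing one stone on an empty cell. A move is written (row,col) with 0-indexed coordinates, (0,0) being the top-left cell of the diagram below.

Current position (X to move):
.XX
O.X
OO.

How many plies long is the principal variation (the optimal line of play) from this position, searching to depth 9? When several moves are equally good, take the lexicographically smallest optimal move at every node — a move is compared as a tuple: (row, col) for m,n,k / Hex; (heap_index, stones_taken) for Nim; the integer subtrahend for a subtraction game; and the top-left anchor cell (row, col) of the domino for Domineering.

PV length from [.XX/O.X/OO.]: 1 ply

p1 X@[.XX/O.X/OO.]: (0,0)[XXX/O.X/OO.]-1 (1,1)[.XX/OXX/OO.]-1 (2,2)[.XX/O.X/OOX]+1*
p2 O@[.XX/O.X/OOX] terminal -1; root [.XX/O.X/OO.] d9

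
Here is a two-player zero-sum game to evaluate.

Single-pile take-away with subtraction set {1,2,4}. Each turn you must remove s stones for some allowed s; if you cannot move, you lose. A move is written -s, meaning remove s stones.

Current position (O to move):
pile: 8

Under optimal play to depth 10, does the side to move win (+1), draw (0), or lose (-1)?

p1 O@[8]: -1[7]-1 -2[6]+1* -4[4]-1
p2 X@[6]: -1[5]-1* -2[4]-1 -4[2]-1
p3 O@[5]: -1[4]-1 -2[3]+1* -4[1]-1
p4 X@[3]: -1[2]-1* -2[1]-1
p5 O@[2]: -1[1]-1 -2[0]+1*
p6 X@[0] terminal -1; root [8] d10

value(8, O) = +1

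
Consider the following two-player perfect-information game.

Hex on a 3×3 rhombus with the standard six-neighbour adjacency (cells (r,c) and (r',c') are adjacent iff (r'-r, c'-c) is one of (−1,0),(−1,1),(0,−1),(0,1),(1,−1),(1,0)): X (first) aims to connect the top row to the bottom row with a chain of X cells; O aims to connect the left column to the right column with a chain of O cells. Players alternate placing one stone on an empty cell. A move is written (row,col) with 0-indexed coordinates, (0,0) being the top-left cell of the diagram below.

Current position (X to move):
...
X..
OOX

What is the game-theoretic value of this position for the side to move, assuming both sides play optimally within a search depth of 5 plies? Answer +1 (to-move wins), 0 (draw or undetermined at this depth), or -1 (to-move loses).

value(.../X../OOX, X) = +1

ply 1, X at .../X../OOX | (0,0)=-1→X../X../OOX; (0,1)=-1→.X./X../OOX; (0,2)=-1→..X/X../OOX; (1,1)=-1→.../XX./OOX; (1,2)=+1→.../X.X/OOX*
ply 2, O at .../X.X/OOX | (0,0)=-1→O../X.X/OOX*; (0,1)=-1→.O./X.X/OOX; (0,2)=-1→..O/X.X/OOX; (1,1)=-1→.../XOX/OOX
ply 3, X at O../X.X/OOX | (0,1)=+1→OX./X.X/OOX*; (0,2)=+1→O.X/X.X/OOX; (1,1)=+1→O../XXX/OOX
ply 4, O at OX./X.X/OOX | (0,2)=-1→OXO/X.X/OOX*; (1,1)=-1→OX./XOX/OOX
ply 5, X at OXO/X.X/OOX | (1,1)=+1→OXO/XXX/OOX*
ply 6: OXO/XXX/OOX is terminal -1 (O); from .../X../OOX depth 5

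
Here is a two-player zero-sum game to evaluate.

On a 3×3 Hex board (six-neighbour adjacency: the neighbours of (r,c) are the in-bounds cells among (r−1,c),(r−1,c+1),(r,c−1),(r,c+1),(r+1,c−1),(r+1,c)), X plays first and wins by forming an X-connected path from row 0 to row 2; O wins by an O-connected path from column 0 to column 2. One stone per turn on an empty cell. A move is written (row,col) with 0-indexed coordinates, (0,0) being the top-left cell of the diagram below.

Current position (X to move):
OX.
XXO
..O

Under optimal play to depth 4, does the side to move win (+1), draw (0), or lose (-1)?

p1 X@[OX./XXO/..O]: (0,2)[OXX/XXO/..O]+1* (2,0)[OX./XXO/X.O]+1 (2,1)[OX./XXO/.XO]+1
p2 O@[OXX/XXO/..O]: (2,0)[OXX/XXO/O.O]-1* (2,1)[OXX/XXO/.OO]-1
p3 X@[OXX/XXO/O.O]: (2,1)[OXX/XXO/OXO]+1*
p4 O@[OXX/XXO/OXO] terminal -1; root [OX./XXO/..O] d4

value(OX./XXO/..O, X) = +1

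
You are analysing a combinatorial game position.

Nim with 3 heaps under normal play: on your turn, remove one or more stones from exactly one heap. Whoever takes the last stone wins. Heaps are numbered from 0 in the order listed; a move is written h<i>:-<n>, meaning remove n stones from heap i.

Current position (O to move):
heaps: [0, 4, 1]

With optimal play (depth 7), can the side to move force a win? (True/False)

O winning at [(0,4,1)]: True

p1 O@[(0,4,1)]: h1:-1[(0,3,1)]-1 h1:-2[(0,2,1)]-1 h1:-3[(0,1,1)]+1* h1:-4[(0,0,1)]-1 h2:-1[(0,4,0)]-1
p2 X@[(0,1,1)]: h1:-1[(0,0,1)]-1* h2:-1[(0,1,0)]-1
p3 O@[(0,0,1)]: h2:-1[(0,0,0)]+1*
p4 X@[(0,0,0)] terminal -1; root [(0,4,1)] d7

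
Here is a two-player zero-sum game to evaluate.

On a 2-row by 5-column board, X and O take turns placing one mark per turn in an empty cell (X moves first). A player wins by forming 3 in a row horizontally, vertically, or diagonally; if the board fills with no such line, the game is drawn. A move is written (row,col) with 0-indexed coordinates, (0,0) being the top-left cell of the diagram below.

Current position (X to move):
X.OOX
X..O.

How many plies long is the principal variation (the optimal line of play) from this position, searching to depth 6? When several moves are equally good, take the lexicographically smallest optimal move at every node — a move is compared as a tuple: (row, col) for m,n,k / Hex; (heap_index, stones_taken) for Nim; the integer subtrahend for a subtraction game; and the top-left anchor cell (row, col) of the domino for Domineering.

[X.OOX/X..O.] X move#1: (0,1):-1/XXOOX/X..O.*, (1,1):-1/X.OOX/XX.O., (1,2):-1/X.OOX/X.XO., (1,4):-1/X.OOX/X..OX
[XXOOX/X..O.] O move#2: (1,1):+0/XXOOX/XO.O., (1,2):+1/XXOOX/X.OO.*, (1,4):+0/XXOOX/X..OO
[XXOOX/X.OO.] X move#3: (1,1):-1/XXOOX/XXOO.*, (1,4):-1/XXOOX/X.OOX
[XXOOX/XXOO.] O move#4: (1,4):+1/XXOOX/XXOOO*
[XXOOX/XXOOO] end (terminal -1, X#5); searched X.OOX/X..O. to 6

PV length from [X.OOX/X..O.]: 4 plies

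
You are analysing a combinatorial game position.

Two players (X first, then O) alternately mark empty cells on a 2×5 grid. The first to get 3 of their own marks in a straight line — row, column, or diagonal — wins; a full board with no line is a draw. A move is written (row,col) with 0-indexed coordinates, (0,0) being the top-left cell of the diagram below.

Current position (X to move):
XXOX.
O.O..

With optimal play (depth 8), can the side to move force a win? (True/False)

p1 X@[XXOX./O.O..]: (0,4)[XXOXX/O.O..]-1 (1,1)[XXOX./OXO..]+0* (1,3)[XXOX./O.OX.]-1 (1,4)[XXOX./O.O.X]-1
p2 O@[XXOX./OXO..]: (0,4)[XXOXO/OXO..]+0* (1,3)[XXOX./OXOO.]+0 (1,4)[XXOX./OXO.O]+0
p3 X@[XXOXO/OXO..]: (1,3)[XXOXO/OXOX.]+0* (1,4)[XXOXO/OXO.X]+0
p4 O@[XXOXO/OXOX.]: (1,4)[XXOXO/OXOXO]+0*
p5 X@[XXOXO/OXOXO] terminal +0; root [XXOX./O.O..] d8

X winning at [XXOX./O.O..]: False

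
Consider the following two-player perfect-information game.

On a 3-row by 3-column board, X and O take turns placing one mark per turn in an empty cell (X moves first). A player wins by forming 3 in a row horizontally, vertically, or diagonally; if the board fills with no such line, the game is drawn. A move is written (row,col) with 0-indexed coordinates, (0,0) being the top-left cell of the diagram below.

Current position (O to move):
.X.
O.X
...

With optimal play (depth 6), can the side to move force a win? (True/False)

O winning at [.X./O.X/...]: False

ply 1, O at .X./O.X/... | (0,0)=-1→OX./O.X/...; (0,2)=+0→.XO/O.X/...*; (1,1)=-1→.X./OOX/...; (2,0)=-1→.X./O.X/O..; (2,1)=-1→.X./O.X/.O.; (2,2)=+0→.X./O.X/..O
ply 2, X at .XO/O.X/... | (0,0)=+0→XXO/O.X/...*; (1,1)=+0→.XO/OXX/...; (2,0)=+0→.XO/O.X/X..; (2,1)=+0→.XO/O.X/.X.; (2,2)=-1→.XO/O.X/..X
ply 3, O at XXO/O.X/... | (1,1)=+0→XXO/OOX/...*; (2,0)=-1→XXO/O.X/O..; (2,1)=+0→XXO/O.X/.O.; (2,2)=+0→XXO/O.X/..O
ply 4, X at XXO/OOX/... | (2,0)=+0→XXO/OOX/X..*; (2,1)=-1→XXO/OOX/.X.; (2,2)=-1→XXO/OOX/..X
ply 5, O at XXO/OOX/X.. | (2,1)=+0→XXO/OOX/XO.*; (2,2)=+0→XXO/OOX/X.O
ply 6, X at XXO/OOX/XO. | (2,2)=+0→XXO/OOX/XOX*
ply 7: XXO/OOX/XOX is terminal +0 (O); from .X./O.X/... depth 6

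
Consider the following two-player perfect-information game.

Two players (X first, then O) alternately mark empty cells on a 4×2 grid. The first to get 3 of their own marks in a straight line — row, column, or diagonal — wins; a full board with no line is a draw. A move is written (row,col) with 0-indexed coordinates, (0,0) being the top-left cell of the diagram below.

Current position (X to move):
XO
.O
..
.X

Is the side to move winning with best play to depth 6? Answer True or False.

[XO/.O/../.X] X move#1: (1,0):-1/XO/XO/../.X, (2,0):-1/XO/.O/X./.X, (2,1):+0/XO/.O/.X/.X*, (3,0):-1/XO/.O/../XX
[XO/.O/.X/.X] O move#2: (1,0):+0/XO/OO/.X/.X*, (2,0):+0/XO/.O/OX/.X, (3,0):+0/XO/.O/.X/OX
[XO/OO/.X/.X] X move#3: (2,0):+0/XO/OO/XX/.X*, (3,0):+0/XO/OO/.X/XX
[XO/OO/XX/.X] O move#4: (3,0):+0/XO/OO/XX/OX*
[XO/OO/XX/OX] end (terminal +0, X#5); searched XO/.O/../.X to 6

X winning at [XO/.O/../.X]: False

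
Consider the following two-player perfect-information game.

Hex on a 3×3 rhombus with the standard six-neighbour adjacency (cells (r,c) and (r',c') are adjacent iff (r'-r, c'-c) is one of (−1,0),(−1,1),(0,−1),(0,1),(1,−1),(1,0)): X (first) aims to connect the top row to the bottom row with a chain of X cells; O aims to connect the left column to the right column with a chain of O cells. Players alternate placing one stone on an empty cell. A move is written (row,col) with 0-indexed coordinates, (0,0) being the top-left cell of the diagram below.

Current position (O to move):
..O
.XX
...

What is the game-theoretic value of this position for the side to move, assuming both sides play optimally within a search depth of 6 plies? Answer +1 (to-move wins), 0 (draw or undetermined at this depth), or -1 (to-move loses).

[..O/.XX/...] O move#1: (0,0):-1/O.O/.XX/..., (0,1):+1/.OO/.XX/...*, (1,0):-1/..O/OXX/..., (2,0):-1/..O/.XX/O.., (2,1):-1/..O/.XX/.O., (2,2):-1/..O/.XX/..O
[.OO/.XX/...] X move#2: (0,0):-1/XOO/.XX/...*, (1,0):-1/.OO/XXX/..., (2,0):-1/.OO/.XX/X.., (2,1):-1/.OO/.XX/.X., (2,2):-1/.OO/.XX/..X
[XOO/.XX/...] O move#3: (1,0):+1/XOO/OXX/...*, (2,0):-1/XOO/.XX/O.., (2,1):-1/XOO/.XX/.O., (2,2):-1/XOO/.XX/..O
[XOO/OXX/...] end (terminal -1, X#4); searched ..O/.XX/... to 6

value(..O/.XX/..., O) = +1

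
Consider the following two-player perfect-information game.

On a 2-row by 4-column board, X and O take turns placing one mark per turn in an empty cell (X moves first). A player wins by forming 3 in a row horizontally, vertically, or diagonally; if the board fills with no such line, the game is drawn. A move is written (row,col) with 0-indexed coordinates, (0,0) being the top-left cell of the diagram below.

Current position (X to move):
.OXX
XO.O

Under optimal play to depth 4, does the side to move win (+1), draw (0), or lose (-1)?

value(.OXX/XO.O, X) = 0

ply 1, X at .OXX/XO.O | (0,0)=-1→XOXX/XO.O; (1,2)=+0→.OXX/XOXO*
ply 2, O at .OXX/XOXO | (0,0)=+0→OOXX/XOXO*
ply 3: OOXX/XOXO is terminal +0 (X); from .OXX/XO.O depth 4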